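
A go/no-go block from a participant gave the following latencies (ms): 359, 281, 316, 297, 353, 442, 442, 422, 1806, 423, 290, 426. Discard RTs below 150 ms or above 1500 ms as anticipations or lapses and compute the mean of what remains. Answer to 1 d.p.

368.3 ms

Excluded: 1806
Retained (n=11): Σ = 4051
Mean = 4051/11 = 368.2727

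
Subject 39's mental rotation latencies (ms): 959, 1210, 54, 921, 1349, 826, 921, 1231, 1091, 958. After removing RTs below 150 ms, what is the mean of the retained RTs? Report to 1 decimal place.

Excluded: 54
Retained (n=9): Σ = 9466
Mean = 9466/9 = 1051.7778

1051.8 ms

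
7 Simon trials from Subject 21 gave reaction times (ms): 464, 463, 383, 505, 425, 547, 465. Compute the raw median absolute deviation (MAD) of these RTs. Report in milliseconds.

39 ms

Sorted: 383, 425, 463, 464, 465, 505, 547 → median = 464
|x − 464|: 0, 1, 81, 41, 39, 83, 1
Sorted deviations: 0, 1, 1, 39, 41, 81, 83 → MAD = 39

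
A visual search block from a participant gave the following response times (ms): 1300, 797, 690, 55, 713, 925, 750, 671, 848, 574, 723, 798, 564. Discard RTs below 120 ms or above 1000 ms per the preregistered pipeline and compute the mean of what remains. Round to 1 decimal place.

732.1 ms

Excluded: 55, 1300
Retained (n=11): Σ = 8053
Mean = 8053/11 = 732.0909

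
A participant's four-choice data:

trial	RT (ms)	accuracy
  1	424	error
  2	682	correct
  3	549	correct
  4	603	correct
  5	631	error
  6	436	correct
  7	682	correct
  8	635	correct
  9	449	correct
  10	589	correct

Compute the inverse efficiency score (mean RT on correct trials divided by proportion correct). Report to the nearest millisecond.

723 ms

Correct trials (n=8): 682, 549, 603, 436, 682, 635, 449, 589
Mean correct RT = 4625/8 = 578.1250 ms
Proportion correct = 8/10
IES = 578.1250 / (8/10) = 722.656 ms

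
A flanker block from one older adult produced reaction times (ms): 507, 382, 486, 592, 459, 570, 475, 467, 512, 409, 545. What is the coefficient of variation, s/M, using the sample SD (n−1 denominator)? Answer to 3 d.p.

n = 11, Σ = 5404, M = 491.2727
Σ(x−M)² = 40540.182; s = √(40540.182/10) = 63.6712
CV = 63.6712 / 491.2727 = 0.12960

0.130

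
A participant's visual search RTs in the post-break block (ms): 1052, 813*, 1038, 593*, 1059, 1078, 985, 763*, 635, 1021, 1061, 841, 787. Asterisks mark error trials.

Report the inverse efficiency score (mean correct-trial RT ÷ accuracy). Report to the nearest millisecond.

Correct trials (n=10): 1052, 1038, 1059, 1078, 985, 635, 1021, 1061, 841, 787
Mean correct RT = 9557/10 = 955.7000 ms
Proportion correct = 10/13
IES = 955.7000 / (10/13) = 1242.410 ms

1242 ms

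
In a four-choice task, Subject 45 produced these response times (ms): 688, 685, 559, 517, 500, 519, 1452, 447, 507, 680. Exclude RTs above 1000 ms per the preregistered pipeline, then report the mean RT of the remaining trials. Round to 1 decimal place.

Excluded: 1452
Retained (n=9): Σ = 5102
Mean = 5102/9 = 566.8889

566.9 ms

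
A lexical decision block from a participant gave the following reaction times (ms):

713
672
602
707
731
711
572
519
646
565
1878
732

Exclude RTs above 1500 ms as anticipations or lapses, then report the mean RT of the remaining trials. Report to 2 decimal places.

Excluded: 1878
Retained (n=11): Σ = 7170
Mean = 7170/11 = 651.8182

651.82 ms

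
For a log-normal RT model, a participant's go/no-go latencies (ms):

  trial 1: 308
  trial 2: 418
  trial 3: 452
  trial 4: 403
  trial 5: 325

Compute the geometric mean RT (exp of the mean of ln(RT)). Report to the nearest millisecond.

ln(RT): 5.7301, 6.0355, 6.1137, 5.9989, 5.7838
Mean ln(RT) = 29.6620/5 = 5.93241
Geometric mean = exp(5.93241) = 377.06 ms

377 ms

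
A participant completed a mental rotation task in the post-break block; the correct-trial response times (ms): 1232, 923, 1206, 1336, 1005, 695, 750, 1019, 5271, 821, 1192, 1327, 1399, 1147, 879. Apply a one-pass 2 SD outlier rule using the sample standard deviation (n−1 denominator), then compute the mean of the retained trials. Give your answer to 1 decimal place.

n = 15, ΣRT = 20202, M = 1346.800
Σ(x−M)² = 17179668.40; s = √(17179668.40/14) = 1107.754
Cutoffs: 1346.800 ± 2·1107.754 → [-868.7, 3562.3]
Outside: 5271 → excluded.
Retained (n=14): Σ = 14931, mean = 14931/14 = 1066.500

1066.5 ms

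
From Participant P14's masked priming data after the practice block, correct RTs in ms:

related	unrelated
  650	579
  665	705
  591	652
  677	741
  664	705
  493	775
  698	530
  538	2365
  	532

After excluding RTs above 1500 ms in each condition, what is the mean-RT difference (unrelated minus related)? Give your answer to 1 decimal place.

30.4 ms

unrelated: exclude 2365
M(related) = 4976/8 = 622.000
M(unrelated) = 5219/8 = 652.375
Difference = 652.375 − 622.000 = 30.375 ms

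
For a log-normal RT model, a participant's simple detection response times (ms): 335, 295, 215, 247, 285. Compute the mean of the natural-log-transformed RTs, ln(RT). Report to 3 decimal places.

5.607

ln(RT): 5.8141, 5.6870, 5.3706, 5.5094, 5.6525
Σ ln(RT) = 28.0336
Mean = 28.0336/5 = 5.60672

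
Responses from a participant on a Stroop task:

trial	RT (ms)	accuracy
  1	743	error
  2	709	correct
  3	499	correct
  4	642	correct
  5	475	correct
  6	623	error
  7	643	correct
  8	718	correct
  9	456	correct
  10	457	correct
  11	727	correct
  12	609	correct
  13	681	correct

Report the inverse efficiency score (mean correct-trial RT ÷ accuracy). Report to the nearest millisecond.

711 ms

Correct trials (n=11): 709, 499, 642, 475, 643, 718, 456, 457, 727, 609, 681
Mean correct RT = 6616/11 = 601.4545 ms
Proportion correct = 11/13
IES = 601.4545 / (11/13) = 710.810 ms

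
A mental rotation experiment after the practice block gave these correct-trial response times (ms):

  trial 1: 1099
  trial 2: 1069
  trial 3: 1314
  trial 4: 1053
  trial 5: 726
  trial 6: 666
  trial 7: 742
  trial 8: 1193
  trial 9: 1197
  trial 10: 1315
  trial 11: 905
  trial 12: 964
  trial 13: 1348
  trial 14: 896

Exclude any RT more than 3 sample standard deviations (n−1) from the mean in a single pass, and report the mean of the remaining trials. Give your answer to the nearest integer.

1035 ms

n = 14, ΣRT = 14487, M = 1034.786
Σ(x−M)² = 669746.36; s = √(669746.36/13) = 226.978
Cutoffs: 1034.786 ± 3·226.978 → [353.9, 1715.7]
No RTs fall outside the cutoffs; all 14 retained. Mean = 14487/14 = 1034.786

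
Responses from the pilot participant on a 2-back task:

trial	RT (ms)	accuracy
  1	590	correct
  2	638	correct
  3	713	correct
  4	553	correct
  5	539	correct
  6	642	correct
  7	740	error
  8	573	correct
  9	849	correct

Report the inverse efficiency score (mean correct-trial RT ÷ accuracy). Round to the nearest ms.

Correct trials (n=8): 590, 638, 713, 553, 539, 642, 573, 849
Mean correct RT = 5097/8 = 637.1250 ms
Proportion correct = 8/9
IES = 637.1250 / (8/9) = 716.766 ms

717 ms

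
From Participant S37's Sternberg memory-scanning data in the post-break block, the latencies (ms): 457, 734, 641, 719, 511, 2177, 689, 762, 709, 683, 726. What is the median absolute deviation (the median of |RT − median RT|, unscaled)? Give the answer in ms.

Sorted: 457, 511, 641, 683, 689, 709, 719, 726, 734, 762, 2177 → median = 709
|x − 709|: 252, 25, 68, 10, 198, 1468, 20, 53, 0, 26, 17
Sorted deviations: 0, 10, 17, 20, 25, 26, 53, 68, 198, 252, 1468 → MAD = 26

26 ms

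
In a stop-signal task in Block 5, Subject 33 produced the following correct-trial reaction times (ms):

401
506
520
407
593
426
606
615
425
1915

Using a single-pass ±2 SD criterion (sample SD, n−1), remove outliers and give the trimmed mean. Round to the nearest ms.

500 ms

n = 10, ΣRT = 6414, M = 641.400
Σ(x−M)² = 1865382.40; s = √(1865382.40/9) = 455.263
Cutoffs: 641.400 ± 2·455.263 → [-269.1, 1551.9]
Outside: 1915 → excluded.
Retained (n=9): Σ = 4499, mean = 4499/9 = 499.889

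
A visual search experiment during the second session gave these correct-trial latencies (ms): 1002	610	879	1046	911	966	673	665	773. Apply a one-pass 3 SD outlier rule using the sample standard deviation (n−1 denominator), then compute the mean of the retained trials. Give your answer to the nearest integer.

836 ms

n = 9, ΣRT = 7525, M = 836.111
Σ(x−M)² = 206884.89; s = √(206884.89/8) = 160.812
Cutoffs: 836.111 ± 3·160.812 → [353.7, 1318.5]
No RTs fall outside the cutoffs; all 9 retained. Mean = 7525/9 = 836.111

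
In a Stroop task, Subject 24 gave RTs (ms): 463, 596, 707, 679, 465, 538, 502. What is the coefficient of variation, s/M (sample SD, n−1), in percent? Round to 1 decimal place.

n = 7, Σ = 3950, M = 564.2857
Σ(x−M)² = 59219.429; s = √(59219.429/6) = 99.3474
CV = 99.3474 / 564.2857 = 0.17606 = 17.606%

17.6%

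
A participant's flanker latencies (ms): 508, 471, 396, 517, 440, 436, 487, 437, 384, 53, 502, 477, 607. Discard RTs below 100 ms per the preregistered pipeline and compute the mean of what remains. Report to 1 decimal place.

471.8 ms

Excluded: 53
Retained (n=12): Σ = 5662
Mean = 5662/12 = 471.8333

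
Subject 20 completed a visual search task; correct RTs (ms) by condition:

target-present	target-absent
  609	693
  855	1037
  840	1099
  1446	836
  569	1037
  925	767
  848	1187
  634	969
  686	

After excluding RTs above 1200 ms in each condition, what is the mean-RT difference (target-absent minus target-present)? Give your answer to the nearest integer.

207 ms

target-present: exclude 1446
M(target-present) = 5966/8 = 745.750
M(target-absent) = 7625/8 = 953.125
Difference = 953.125 − 745.750 = 207.375 ms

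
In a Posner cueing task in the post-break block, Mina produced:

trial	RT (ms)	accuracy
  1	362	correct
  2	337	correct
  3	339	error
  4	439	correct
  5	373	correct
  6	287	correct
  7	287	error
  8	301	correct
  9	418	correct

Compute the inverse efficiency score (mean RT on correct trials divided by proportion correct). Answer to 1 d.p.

462.3 ms

Correct trials (n=7): 362, 337, 439, 373, 287, 301, 418
Mean correct RT = 2517/7 = 359.5714 ms
Proportion correct = 7/9
IES = 359.5714 / (7/9) = 462.306 ms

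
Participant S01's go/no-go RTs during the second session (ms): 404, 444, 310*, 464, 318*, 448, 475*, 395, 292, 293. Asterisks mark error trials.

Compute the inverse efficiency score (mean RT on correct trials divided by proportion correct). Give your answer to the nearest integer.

559 ms

Correct trials (n=7): 404, 444, 464, 448, 395, 292, 293
Mean correct RT = 2740/7 = 391.4286 ms
Proportion correct = 7/10
IES = 391.4286 / (7/10) = 559.184 ms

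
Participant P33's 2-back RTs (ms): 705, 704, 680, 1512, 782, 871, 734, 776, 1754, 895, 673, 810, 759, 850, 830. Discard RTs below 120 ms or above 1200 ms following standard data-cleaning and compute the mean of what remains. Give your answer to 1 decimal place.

Excluded: 1512, 1754
Retained (n=13): Σ = 10069
Mean = 10069/13 = 774.5385

774.5 ms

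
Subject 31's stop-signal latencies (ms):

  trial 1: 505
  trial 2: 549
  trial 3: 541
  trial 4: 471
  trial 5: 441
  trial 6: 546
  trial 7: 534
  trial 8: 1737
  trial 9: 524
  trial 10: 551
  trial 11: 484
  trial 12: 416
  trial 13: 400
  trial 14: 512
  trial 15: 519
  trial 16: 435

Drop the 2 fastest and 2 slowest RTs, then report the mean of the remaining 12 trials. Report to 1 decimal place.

Sorted: 400, 416, 435, 441, 471, 484, 505, 512, 519, 524, 534, 541, 546, 549, 551, 1737
Drop lowest 2 (400, 416) and highest 2 (551, 1737)
Remaining (n=12): Σ = 6061, mean = 6061/12 = 505.083

505.1 ms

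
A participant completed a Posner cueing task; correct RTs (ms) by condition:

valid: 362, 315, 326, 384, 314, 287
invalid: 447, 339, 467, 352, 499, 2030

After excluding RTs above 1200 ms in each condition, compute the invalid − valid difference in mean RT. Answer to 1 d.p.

invalid: exclude 2030
M(valid) = 1988/6 = 331.333
M(invalid) = 2104/5 = 420.800
Difference = 420.800 − 331.333 = 89.467 ms

89.5 ms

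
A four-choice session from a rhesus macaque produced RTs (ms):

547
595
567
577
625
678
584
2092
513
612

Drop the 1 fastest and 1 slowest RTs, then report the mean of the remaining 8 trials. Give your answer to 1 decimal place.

Sorted: 513, 547, 567, 577, 584, 595, 612, 625, 678, 2092
Drop lowest 1 (513) and highest 1 (2092)
Remaining (n=8): Σ = 4785, mean = 4785/8 = 598.125

598.1 ms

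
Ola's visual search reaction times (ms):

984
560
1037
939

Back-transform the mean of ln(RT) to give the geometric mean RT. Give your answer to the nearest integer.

ln(RT): 6.8916, 6.3279, 6.9441, 6.8448
Mean ln(RT) = 27.0085/4 = 6.75212
Geometric mean = exp(6.75212) = 855.87 ms

856 ms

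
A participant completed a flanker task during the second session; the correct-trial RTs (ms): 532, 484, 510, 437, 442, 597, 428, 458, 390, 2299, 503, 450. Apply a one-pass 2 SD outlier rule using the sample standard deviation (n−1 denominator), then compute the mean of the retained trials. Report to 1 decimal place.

475.5 ms

n = 12, ΣRT = 7530, M = 627.500
Σ(x−M)² = 3081005.00; s = √(3081005.00/11) = 529.237
Cutoffs: 627.500 ± 2·529.237 → [-431.0, 1686.0]
Outside: 2299 → excluded.
Retained (n=11): Σ = 5231, mean = 5231/11 = 475.545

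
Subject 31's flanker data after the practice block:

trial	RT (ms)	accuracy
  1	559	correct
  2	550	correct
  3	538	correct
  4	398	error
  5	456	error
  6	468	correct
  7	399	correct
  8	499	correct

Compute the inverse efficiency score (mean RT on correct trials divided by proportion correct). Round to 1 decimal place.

Correct trials (n=6): 559, 550, 538, 468, 399, 499
Mean correct RT = 3013/6 = 502.1667 ms
Proportion correct = 6/8
IES = 502.1667 / (6/8) = 669.556 ms

669.6 ms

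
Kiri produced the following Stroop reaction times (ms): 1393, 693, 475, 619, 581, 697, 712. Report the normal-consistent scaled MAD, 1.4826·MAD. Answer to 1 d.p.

109.7 ms

Sorted: 475, 581, 619, 693, 697, 712, 1393 → median = 693
|x − 693| sorted: 0, 4, 19, 74, 112, 218, 700 → MAD = 74
Robust SD ≈ 1.4826 × 74 = 109.712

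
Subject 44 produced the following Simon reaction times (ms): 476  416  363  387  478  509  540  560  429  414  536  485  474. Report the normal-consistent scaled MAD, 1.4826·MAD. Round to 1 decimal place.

Sorted: 363, 387, 414, 416, 429, 474, 476, 478, 485, 509, 536, 540, 560 → median = 476
|x − 476| sorted: 0, 2, 2, 9, 33, 47, 60, 60, 62, 64, 84, 89, 113 → MAD = 60
Robust SD ≈ 1.4826 × 60 = 88.956

89.0 ms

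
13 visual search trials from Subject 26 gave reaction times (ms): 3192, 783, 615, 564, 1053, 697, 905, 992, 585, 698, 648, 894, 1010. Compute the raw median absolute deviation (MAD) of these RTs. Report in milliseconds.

168 ms

Sorted: 564, 585, 615, 648, 697, 698, 783, 894, 905, 992, 1010, 1053, 3192 → median = 783
|x − 783|: 2409, 0, 168, 219, 270, 86, 122, 209, 198, 85, 135, 111, 227
Sorted deviations: 0, 85, 86, 111, 122, 135, 168, 198, 209, 219, 227, 270, 2409 → MAD = 168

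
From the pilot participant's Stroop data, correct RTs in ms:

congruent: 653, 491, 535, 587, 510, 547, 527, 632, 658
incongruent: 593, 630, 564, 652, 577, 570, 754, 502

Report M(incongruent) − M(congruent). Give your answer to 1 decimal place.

M(congruent) = 5140/9 = 571.111
M(incongruent) = 4842/8 = 605.250
Difference = 605.250 − 571.111 = 34.139 ms

34.1 ms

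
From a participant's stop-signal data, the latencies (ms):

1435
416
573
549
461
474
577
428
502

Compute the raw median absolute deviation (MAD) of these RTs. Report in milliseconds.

71 ms

Sorted: 416, 428, 461, 474, 502, 549, 573, 577, 1435 → median = 502
|x − 502|: 933, 86, 71, 47, 41, 28, 75, 74, 0
Sorted deviations: 0, 28, 41, 47, 71, 74, 75, 86, 933 → MAD = 71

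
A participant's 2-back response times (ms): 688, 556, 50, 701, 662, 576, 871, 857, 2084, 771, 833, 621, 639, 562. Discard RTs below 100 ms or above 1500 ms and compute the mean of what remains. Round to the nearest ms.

Excluded: 50, 2084
Retained (n=12): Σ = 8337
Mean = 8337/12 = 694.7500

695 ms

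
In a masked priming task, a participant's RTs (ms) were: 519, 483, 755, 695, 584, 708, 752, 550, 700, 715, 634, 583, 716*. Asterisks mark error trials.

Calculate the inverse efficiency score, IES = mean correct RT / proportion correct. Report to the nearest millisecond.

Correct trials (n=12): 519, 483, 755, 695, 584, 708, 752, 550, 700, 715, 634, 583
Mean correct RT = 7678/12 = 639.8333 ms
Proportion correct = 12/13
IES = 639.8333 / (12/13) = 693.153 ms

693 ms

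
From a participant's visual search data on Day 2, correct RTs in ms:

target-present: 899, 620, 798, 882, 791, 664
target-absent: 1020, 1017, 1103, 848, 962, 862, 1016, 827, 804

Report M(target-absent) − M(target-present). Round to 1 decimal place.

164.2 ms

M(target-present) = 4654/6 = 775.667
M(target-absent) = 8459/9 = 939.889
Difference = 939.889 − 775.667 = 164.222 ms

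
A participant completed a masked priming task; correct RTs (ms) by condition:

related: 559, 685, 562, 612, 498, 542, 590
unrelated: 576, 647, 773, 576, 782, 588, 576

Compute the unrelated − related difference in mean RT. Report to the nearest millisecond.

67 ms

M(related) = 4048/7 = 578.286
M(unrelated) = 4518/7 = 645.429
Difference = 645.429 − 578.286 = 67.143 ms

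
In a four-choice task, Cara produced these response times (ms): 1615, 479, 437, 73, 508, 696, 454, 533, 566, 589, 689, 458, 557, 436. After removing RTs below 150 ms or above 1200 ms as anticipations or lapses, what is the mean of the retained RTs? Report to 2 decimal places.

Excluded: 73, 1615
Retained (n=12): Σ = 6402
Mean = 6402/12 = 533.5000

533.50 ms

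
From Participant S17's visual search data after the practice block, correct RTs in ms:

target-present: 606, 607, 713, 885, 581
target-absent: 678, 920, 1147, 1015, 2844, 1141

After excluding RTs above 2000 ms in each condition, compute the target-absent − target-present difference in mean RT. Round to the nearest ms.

target-absent: exclude 2844
M(target-present) = 3392/5 = 678.400
M(target-absent) = 4901/5 = 980.200
Difference = 980.200 − 678.400 = 301.800 ms

302 ms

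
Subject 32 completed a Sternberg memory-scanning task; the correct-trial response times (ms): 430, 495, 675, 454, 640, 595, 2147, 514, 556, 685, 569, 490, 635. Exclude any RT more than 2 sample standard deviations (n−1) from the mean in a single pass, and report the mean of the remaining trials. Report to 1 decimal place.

n = 13, ΣRT = 8885, M = 683.462
Σ(x−M)² = 2401987.23; s = √(2401987.23/12) = 447.399
Cutoffs: 683.462 ± 2·447.399 → [-211.3, 1578.3]
Outside: 2147 → excluded.
Retained (n=12): Σ = 6738, mean = 6738/12 = 561.500

561.5 ms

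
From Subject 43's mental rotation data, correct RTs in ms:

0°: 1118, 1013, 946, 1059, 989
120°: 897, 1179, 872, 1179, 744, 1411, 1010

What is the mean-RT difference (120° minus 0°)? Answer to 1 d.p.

M(0°) = 5125/5 = 1025.000
M(120°) = 7292/7 = 1041.714
Difference = 1041.714 − 1025.000 = 16.714 ms

16.7 ms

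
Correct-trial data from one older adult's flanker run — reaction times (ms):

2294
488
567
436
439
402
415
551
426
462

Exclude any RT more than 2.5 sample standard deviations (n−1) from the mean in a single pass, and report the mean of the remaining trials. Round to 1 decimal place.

n = 10, ΣRT = 6480, M = 648.000
Σ(x−M)² = 3038196.00; s = √(3038196.00/9) = 581.014
Cutoffs: 648.000 ± 2.5·581.014 → [-804.5, 2100.5]
Outside: 2294 → excluded.
Retained (n=9): Σ = 4186, mean = 4186/9 = 465.111

465.1 ms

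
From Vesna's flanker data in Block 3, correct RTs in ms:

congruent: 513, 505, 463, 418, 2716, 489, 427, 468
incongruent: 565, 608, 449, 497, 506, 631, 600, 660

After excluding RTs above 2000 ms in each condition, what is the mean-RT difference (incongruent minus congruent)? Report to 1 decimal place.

95.5 ms

congruent: exclude 2716
M(congruent) = 3283/7 = 469.000
M(incongruent) = 4516/8 = 564.500
Difference = 564.500 − 469.000 = 95.500 ms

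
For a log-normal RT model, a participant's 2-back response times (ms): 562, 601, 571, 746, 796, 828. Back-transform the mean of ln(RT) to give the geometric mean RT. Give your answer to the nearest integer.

675 ms

ln(RT): 6.3315, 6.3986, 6.3474, 6.6147, 6.6796, 6.7190
Mean ln(RT) = 39.0908/6 = 6.51514
Geometric mean = exp(6.51514) = 675.29 ms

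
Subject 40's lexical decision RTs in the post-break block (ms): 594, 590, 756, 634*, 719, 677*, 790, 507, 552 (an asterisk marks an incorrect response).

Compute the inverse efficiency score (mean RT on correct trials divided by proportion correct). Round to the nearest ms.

828 ms

Correct trials (n=7): 594, 590, 756, 719, 790, 507, 552
Mean correct RT = 4508/7 = 644.0000 ms
Proportion correct = 7/9
IES = 644.0000 / (7/9) = 828.000 ms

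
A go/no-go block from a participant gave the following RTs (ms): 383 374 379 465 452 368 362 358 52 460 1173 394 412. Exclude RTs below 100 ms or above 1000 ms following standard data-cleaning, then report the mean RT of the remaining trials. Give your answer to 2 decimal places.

400.64 ms

Excluded: 52, 1173
Retained (n=11): Σ = 4407
Mean = 4407/11 = 400.6364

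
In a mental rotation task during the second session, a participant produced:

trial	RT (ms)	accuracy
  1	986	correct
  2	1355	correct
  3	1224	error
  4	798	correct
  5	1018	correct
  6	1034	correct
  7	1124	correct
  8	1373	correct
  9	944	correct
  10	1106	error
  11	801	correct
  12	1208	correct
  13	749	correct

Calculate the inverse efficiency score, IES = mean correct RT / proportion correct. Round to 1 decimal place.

Correct trials (n=11): 986, 1355, 798, 1018, 1034, 1124, 1373, 944, 801, 1208, 749
Mean correct RT = 11390/11 = 1035.4545 ms
Proportion correct = 11/13
IES = 1035.4545 / (11/13) = 1223.719 ms

1223.7 ms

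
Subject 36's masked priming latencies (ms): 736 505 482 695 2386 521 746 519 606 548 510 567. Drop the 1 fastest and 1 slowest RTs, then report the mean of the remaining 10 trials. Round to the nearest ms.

595 ms

Sorted: 482, 505, 510, 519, 521, 548, 567, 606, 695, 736, 746, 2386
Drop lowest 1 (482) and highest 1 (2386)
Remaining (n=10): Σ = 5953, mean = 5953/10 = 595.300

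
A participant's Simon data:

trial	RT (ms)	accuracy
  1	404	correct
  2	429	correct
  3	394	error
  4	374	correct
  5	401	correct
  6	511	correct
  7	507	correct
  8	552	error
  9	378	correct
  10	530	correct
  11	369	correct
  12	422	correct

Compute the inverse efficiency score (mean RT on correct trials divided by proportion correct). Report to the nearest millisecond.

519 ms

Correct trials (n=10): 404, 429, 374, 401, 511, 507, 378, 530, 369, 422
Mean correct RT = 4325/10 = 432.5000 ms
Proportion correct = 10/12
IES = 432.5000 / (10/12) = 519.000 ms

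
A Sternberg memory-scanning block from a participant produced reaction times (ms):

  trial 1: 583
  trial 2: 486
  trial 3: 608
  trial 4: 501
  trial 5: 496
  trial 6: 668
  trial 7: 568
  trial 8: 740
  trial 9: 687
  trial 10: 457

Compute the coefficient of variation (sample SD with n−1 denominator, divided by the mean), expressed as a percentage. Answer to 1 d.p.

16.6%

n = 10, Σ = 5794, M = 579.4000
Σ(x−M)² = 82988.400; s = √(82988.400/9) = 96.0257
CV = 96.0257 / 579.4000 = 0.16573 = 16.573%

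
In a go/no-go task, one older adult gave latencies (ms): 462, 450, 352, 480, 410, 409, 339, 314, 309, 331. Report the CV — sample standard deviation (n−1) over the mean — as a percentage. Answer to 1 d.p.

n = 10, Σ = 3856, M = 385.6000
Σ(x−M)² = 37314.400; s = √(37314.400/9) = 64.3898
CV = 64.3898 / 385.6000 = 0.16699 = 16.699%

16.7%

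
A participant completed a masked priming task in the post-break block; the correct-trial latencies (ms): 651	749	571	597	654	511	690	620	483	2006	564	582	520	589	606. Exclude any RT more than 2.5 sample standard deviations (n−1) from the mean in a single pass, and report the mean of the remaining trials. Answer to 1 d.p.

599.1 ms

n = 15, ΣRT = 10393, M = 692.867
Σ(x−M)² = 1914327.73; s = √(1914327.73/14) = 369.781
Cutoffs: 692.867 ± 2.5·369.781 → [-231.6, 1617.3]
Outside: 2006 → excluded.
Retained (n=14): Σ = 8387, mean = 8387/14 = 599.071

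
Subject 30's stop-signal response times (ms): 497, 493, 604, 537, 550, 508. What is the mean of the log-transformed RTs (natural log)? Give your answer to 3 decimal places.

6.273

ln(RT): 6.2086, 6.2005, 6.4036, 6.2860, 6.3099, 6.2305
Σ ln(RT) = 37.6391
Mean = 37.6391/6 = 6.27318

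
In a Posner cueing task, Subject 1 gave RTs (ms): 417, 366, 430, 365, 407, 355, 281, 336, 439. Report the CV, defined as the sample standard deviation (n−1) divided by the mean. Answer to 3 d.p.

n = 9, Σ = 3396, M = 377.3333
Σ(x−M)² = 20798.000; s = √(20798.000/8) = 50.9877
CV = 50.9877 / 377.3333 = 0.13513

0.135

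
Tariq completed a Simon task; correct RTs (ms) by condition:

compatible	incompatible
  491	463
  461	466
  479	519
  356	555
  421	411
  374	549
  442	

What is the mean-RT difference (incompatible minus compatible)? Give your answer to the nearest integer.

62 ms

M(compatible) = 3024/7 = 432.000
M(incompatible) = 2963/6 = 493.833
Difference = 493.833 − 432.000 = 61.833 ms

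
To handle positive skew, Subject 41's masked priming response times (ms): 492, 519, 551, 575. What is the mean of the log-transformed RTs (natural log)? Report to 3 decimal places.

ln(RT): 6.1985, 6.2519, 6.3117, 6.3544
Σ ln(RT) = 25.1165
Mean = 25.1165/4 = 6.27912

6.279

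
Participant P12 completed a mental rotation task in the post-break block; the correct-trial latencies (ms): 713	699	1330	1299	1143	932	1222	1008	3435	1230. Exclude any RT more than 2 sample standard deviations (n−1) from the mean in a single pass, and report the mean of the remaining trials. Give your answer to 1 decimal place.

n = 10, ΣRT = 13011, M = 1301.100
Σ(x−M)² = 5521204.90; s = √(5521204.90/9) = 783.241
Cutoffs: 1301.100 ± 2·783.241 → [-265.4, 2867.6]
Outside: 3435 → excluded.
Retained (n=9): Σ = 9576, mean = 9576/9 = 1064.000

1064.0 ms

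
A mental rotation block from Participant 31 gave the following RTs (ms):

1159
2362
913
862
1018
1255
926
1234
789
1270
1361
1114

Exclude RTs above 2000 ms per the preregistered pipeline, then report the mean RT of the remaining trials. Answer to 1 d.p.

1081.9 ms

Excluded: 2362
Retained (n=11): Σ = 11901
Mean = 11901/11 = 1081.9091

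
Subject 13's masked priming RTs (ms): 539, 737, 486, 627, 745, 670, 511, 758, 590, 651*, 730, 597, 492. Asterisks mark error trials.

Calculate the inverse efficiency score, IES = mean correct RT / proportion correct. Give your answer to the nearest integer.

Correct trials (n=12): 539, 737, 486, 627, 745, 670, 511, 758, 590, 730, 597, 492
Mean correct RT = 7482/12 = 623.5000 ms
Proportion correct = 12/13
IES = 623.5000 / (12/13) = 675.458 ms

675 ms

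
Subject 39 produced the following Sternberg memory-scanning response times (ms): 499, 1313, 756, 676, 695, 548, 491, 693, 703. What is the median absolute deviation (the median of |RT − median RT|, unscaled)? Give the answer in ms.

Sorted: 491, 499, 548, 676, 693, 695, 703, 756, 1313 → median = 693
|x − 693|: 194, 620, 63, 17, 2, 145, 202, 0, 10
Sorted deviations: 0, 2, 10, 17, 63, 145, 194, 202, 620 → MAD = 63

63 ms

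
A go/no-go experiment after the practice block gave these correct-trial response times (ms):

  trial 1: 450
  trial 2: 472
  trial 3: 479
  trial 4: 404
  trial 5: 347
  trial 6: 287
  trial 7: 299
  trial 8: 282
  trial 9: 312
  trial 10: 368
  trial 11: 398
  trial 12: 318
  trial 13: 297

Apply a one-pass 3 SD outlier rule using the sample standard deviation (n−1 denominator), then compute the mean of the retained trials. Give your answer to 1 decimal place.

n = 13, ΣRT = 4713, M = 362.538
Σ(x−M)² = 61505.23; s = √(61505.23/12) = 71.592
Cutoffs: 362.538 ± 3·71.592 → [147.8, 577.3]
No RTs fall outside the cutoffs; all 13 retained. Mean = 4713/13 = 362.538

362.5 ms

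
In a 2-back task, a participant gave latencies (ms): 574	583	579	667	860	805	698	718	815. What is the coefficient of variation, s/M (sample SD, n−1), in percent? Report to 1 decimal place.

15.6%

n = 9, Σ = 6299, M = 699.8889
Σ(x−M)² = 95472.889; s = √(95472.889/8) = 109.2434
CV = 109.2434 / 699.8889 = 0.15609 = 15.609%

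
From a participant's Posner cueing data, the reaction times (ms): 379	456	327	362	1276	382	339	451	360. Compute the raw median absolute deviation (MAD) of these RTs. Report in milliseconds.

Sorted: 327, 339, 360, 362, 379, 382, 451, 456, 1276 → median = 379
|x − 379|: 0, 77, 52, 17, 897, 3, 40, 72, 19
Sorted deviations: 0, 3, 17, 19, 40, 52, 72, 77, 897 → MAD = 40

40 ms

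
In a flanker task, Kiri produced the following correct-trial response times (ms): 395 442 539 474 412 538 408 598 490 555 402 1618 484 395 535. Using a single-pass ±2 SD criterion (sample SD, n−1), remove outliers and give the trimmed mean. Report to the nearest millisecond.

n = 15, ΣRT = 8285, M = 552.333
Σ(x−M)² = 1277919.33; s = √(1277919.33/14) = 302.126
Cutoffs: 552.333 ± 2·302.126 → [-51.9, 1156.6]
Outside: 1618 → excluded.
Retained (n=14): Σ = 6667, mean = 6667/14 = 476.214

476 ms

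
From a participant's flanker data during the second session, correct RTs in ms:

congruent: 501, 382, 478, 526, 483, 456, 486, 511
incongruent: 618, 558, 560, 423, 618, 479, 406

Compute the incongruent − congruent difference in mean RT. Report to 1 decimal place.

M(congruent) = 3823/8 = 477.875
M(incongruent) = 3662/7 = 523.143
Difference = 523.143 − 477.875 = 45.268 ms

45.3 ms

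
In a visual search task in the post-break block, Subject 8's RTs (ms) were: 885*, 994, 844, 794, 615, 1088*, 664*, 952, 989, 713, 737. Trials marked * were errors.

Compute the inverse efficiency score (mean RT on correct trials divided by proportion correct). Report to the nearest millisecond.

Correct trials (n=8): 994, 844, 794, 615, 952, 989, 713, 737
Mean correct RT = 6638/8 = 829.7500 ms
Proportion correct = 8/11
IES = 829.7500 / (8/11) = 1140.906 ms

1141 ms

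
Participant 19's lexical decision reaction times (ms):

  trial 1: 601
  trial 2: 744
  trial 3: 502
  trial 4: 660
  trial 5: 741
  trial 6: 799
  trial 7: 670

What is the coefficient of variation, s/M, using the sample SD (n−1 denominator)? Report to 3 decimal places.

n = 7, Σ = 4717, M = 673.8571
Σ(x−M)² = 60138.857; s = √(60138.857/6) = 100.1156
CV = 100.1156 / 673.8571 = 0.14857

0.149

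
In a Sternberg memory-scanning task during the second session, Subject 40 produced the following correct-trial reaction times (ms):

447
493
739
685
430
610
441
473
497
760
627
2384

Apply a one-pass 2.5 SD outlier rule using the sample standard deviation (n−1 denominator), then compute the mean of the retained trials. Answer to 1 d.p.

n = 12, ΣRT = 8586, M = 715.500
Σ(x−M)² = 3191325.00; s = √(3191325.00/11) = 538.628
Cutoffs: 715.500 ± 2.5·538.628 → [-631.1, 2062.1]
Outside: 2384 → excluded.
Retained (n=11): Σ = 6202, mean = 6202/11 = 563.818

563.8 ms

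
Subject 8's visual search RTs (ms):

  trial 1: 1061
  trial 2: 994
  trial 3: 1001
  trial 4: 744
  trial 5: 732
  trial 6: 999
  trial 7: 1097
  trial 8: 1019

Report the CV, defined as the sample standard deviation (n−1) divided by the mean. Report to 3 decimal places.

n = 8, Σ = 7647, M = 955.8750
Σ(x−M)² = 135312.875; s = √(135312.875/7) = 139.0338
CV = 139.0338 / 955.8750 = 0.14545

0.145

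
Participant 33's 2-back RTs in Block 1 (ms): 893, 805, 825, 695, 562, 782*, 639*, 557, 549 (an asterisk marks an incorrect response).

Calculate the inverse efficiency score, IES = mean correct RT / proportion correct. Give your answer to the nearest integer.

Correct trials (n=7): 893, 805, 825, 695, 562, 557, 549
Mean correct RT = 4886/7 = 698.0000 ms
Proportion correct = 7/9
IES = 698.0000 / (7/9) = 897.429 ms

897 ms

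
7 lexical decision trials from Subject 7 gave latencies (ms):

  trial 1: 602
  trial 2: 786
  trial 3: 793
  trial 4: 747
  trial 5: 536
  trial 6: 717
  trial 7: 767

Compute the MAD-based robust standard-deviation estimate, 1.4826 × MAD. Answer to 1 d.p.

57.8 ms

Sorted: 536, 602, 717, 747, 767, 786, 793 → median = 747
|x − 747| sorted: 0, 20, 30, 39, 46, 145, 211 → MAD = 39
Robust SD ≈ 1.4826 × 39 = 57.821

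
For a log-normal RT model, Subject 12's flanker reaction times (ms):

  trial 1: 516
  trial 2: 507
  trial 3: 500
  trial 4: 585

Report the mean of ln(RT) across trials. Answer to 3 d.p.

ln(RT): 6.2461, 6.2285, 6.2146, 6.3716
Σ ln(RT) = 25.0608
Mean = 25.0608/4 = 6.26521

6.265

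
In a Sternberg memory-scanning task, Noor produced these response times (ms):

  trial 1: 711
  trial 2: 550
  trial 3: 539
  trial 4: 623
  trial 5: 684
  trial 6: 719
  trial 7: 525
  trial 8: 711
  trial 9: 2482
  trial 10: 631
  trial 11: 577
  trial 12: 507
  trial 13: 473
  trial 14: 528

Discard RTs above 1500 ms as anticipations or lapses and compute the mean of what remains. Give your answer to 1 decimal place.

598.3 ms

Excluded: 2482
Retained (n=13): Σ = 7778
Mean = 7778/13 = 598.3077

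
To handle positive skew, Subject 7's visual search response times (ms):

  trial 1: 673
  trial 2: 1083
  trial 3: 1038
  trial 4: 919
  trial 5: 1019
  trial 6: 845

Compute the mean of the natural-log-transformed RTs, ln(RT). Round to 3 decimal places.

6.822

ln(RT): 6.5117, 6.9875, 6.9451, 6.8233, 6.9266, 6.7393
Σ ln(RT) = 40.9335
Mean = 40.9335/6 = 6.82225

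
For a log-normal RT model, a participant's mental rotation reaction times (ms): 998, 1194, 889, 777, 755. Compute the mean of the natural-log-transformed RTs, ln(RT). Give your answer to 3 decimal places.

ln(RT): 6.9058, 7.0851, 6.7901, 6.6554, 6.6267
Σ ln(RT) = 34.0631
Mean = 34.0631/5 = 6.81261

6.813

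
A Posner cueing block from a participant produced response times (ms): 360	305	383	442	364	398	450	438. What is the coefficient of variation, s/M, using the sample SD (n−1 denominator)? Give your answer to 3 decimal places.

n = 8, Σ = 3140, M = 392.5000
Σ(x−M)² = 17472.000; s = √(17472.000/7) = 49.9600
CV = 49.9600 / 392.5000 = 0.12729

0.127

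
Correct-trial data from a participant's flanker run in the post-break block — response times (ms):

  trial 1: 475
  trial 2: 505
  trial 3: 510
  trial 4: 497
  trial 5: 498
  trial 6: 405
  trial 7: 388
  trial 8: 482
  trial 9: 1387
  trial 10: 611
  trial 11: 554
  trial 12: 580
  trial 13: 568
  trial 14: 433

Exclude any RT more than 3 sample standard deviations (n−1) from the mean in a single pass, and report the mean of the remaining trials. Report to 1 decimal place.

n = 14, ΣRT = 7893, M = 563.786
Σ(x−M)² = 783214.36; s = √(783214.36/13) = 245.453
Cutoffs: 563.786 ± 3·245.453 → [-172.6, 1300.1]
Outside: 1387 → excluded.
Retained (n=13): Σ = 6506, mean = 6506/13 = 500.462

500.5 ms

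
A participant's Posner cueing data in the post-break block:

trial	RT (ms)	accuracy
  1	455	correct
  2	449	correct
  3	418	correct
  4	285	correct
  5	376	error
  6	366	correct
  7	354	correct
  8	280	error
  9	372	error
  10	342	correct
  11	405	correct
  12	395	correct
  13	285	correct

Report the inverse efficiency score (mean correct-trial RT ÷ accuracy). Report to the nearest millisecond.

Correct trials (n=10): 455, 449, 418, 285, 366, 354, 342, 405, 395, 285
Mean correct RT = 3754/10 = 375.4000 ms
Proportion correct = 10/13
IES = 375.4000 / (10/13) = 488.020 ms

488 ms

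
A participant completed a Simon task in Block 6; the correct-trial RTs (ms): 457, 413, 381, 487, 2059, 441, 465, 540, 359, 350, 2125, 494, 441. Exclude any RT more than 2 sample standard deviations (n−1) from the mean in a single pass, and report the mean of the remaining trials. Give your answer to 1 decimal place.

438.9 ms

n = 13, ΣRT = 9012, M = 693.231
Σ(x−M)² = 4661662.31; s = √(4661662.31/12) = 623.275
Cutoffs: 693.231 ± 2·623.275 → [-553.3, 1939.8]
Outside: 2059, 2125 → excluded.
Retained (n=11): Σ = 4828, mean = 4828/11 = 438.909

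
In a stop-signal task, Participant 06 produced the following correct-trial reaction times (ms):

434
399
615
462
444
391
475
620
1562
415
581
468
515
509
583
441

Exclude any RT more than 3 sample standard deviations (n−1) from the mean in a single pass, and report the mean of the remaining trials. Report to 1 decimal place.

490.1 ms

n = 16, ΣRT = 8914, M = 557.125
Σ(x−M)² = 1160385.75; s = √(1160385.75/15) = 278.135
Cutoffs: 557.125 ± 3·278.135 → [-277.3, 1391.5]
Outside: 1562 → excluded.
Retained (n=15): Σ = 7352, mean = 7352/15 = 490.133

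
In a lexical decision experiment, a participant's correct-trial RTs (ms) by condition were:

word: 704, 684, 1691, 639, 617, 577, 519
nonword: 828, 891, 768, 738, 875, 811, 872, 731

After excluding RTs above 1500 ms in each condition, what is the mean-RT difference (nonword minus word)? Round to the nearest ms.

word: exclude 1691
M(word) = 3740/6 = 623.333
M(nonword) = 6514/8 = 814.250
Difference = 814.250 − 623.333 = 190.917 ms

191 ms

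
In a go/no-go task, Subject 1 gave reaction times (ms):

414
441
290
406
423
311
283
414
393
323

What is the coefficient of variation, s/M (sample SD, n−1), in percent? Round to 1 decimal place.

16.4%

n = 10, Σ = 3698, M = 369.8000
Σ(x−M)² = 33205.600; s = √(33205.600/9) = 60.7413
CV = 60.7413 / 369.8000 = 0.16425 = 16.425%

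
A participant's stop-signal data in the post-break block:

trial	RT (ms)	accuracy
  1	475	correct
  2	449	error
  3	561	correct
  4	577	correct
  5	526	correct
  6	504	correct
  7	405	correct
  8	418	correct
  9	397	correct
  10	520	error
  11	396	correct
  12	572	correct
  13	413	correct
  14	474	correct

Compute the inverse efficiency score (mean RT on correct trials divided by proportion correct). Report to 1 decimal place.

555.9 ms

Correct trials (n=12): 475, 561, 577, 526, 504, 405, 418, 397, 396, 572, 413, 474
Mean correct RT = 5718/12 = 476.5000 ms
Proportion correct = 12/14
IES = 476.5000 / (12/14) = 555.917 ms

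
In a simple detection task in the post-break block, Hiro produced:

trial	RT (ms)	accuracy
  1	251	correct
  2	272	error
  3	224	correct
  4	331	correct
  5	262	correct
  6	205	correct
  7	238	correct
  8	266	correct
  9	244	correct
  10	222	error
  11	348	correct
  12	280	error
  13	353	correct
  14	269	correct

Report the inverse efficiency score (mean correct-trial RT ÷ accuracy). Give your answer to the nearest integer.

Correct trials (n=11): 251, 224, 331, 262, 205, 238, 266, 244, 348, 353, 269
Mean correct RT = 2991/11 = 271.9091 ms
Proportion correct = 11/14
IES = 271.9091 / (11/14) = 346.066 ms

346 ms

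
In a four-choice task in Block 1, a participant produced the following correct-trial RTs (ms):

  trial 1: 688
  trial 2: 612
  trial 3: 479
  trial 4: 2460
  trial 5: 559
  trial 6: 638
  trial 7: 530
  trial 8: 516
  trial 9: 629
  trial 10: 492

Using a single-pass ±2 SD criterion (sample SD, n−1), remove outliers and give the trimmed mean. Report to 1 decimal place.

n = 10, ΣRT = 7603, M = 760.300
Σ(x−M)² = 3252754.10; s = √(3252754.10/9) = 601.180
Cutoffs: 760.300 ± 2·601.180 → [-442.1, 1962.7]
Outside: 2460 → excluded.
Retained (n=9): Σ = 5143, mean = 5143/9 = 571.444

571.4 ms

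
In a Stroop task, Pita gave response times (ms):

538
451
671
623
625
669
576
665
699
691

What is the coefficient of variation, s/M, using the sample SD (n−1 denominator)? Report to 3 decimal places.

0.127

n = 10, Σ = 6208, M = 620.8000
Σ(x−M)² = 55557.600; s = √(55557.600/9) = 78.5689
CV = 78.5689 / 620.8000 = 0.12656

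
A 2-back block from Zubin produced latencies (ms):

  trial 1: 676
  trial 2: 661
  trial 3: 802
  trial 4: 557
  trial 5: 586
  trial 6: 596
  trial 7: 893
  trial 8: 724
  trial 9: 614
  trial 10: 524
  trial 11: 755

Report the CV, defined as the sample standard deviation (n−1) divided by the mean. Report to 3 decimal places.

0.168

n = 11, Σ = 7388, M = 671.6364
Σ(x−M)² = 127134.545; s = √(127134.545/10) = 112.7540
CV = 112.7540 / 671.6364 = 0.16788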